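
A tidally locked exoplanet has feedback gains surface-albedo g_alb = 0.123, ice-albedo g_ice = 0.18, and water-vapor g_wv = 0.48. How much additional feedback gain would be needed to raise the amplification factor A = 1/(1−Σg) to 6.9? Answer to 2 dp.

0.07

Current total gain = 0.783.
Target gain for A = 6.9: g* = 1 − 1/6.9 = 0.8551.
Additional gain needed = 0.8551 − 0.783 = 0.07.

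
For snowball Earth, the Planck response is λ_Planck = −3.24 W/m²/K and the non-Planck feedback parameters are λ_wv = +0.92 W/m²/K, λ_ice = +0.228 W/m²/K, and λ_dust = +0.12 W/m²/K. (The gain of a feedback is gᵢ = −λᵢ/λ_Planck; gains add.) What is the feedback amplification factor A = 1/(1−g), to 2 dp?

Convert to gains: g_wv = 0.92/3.24 = 0.284; g_ice = 0.228/3.24 = 0.07037; g_dust = 0.12/3.24 = 0.03704.
Total gain g = 0.39141.
A = 1/(1 − 0.39141) = 1.64.

1.64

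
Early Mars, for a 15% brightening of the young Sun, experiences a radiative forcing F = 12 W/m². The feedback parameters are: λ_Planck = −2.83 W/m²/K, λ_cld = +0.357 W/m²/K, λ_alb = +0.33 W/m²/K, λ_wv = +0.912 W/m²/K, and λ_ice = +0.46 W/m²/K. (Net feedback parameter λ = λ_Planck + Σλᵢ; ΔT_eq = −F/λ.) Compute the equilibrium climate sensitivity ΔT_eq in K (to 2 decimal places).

15.56 K

Net feedback parameter λ = (−2.83) + (+0.357) + (+0.33) + (+0.912) + (+0.46) = -0.771 W/m²/K.
ΔT = −F/λ = −12/(-0.771) = 15.56 K.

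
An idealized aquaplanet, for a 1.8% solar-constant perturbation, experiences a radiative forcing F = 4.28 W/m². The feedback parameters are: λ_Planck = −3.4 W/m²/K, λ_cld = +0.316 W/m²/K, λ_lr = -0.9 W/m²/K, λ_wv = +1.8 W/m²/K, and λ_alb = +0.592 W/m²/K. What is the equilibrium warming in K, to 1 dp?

2.7 K

Net feedback parameter λ = (−3.4) + (+0.316) + (-0.9) + (+1.8) + (+0.592) = -1.592 W/m²/K.
ΔT = −F/λ = −4.28/(-1.592) = 2.7 K.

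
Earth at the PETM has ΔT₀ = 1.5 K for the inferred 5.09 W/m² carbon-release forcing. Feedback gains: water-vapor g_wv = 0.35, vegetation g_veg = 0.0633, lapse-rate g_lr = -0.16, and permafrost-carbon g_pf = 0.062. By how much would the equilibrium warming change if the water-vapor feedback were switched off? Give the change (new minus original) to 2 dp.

-0.74 K

Original: g = 0.3153, ΔT = 1.5/(1−0.3153) = 2.1907 K.
Without water-vapor: g' = -0.0347, ΔT' = 1.5/(1+0.0347) = 1.4497 K.
Change = 1.4497 − 2.1907 = -0.74 K.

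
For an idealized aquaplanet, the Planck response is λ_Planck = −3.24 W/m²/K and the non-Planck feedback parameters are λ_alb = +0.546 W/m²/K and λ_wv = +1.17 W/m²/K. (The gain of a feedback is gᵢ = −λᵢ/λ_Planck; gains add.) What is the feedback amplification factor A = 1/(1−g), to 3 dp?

Convert to gains: g_alb = 0.546/3.24 = 0.1685; g_wv = 1.17/3.24 = 0.3611.
Total gain g = 0.5296.
A = 1/(1 − 0.5296) = 2.126.

2.126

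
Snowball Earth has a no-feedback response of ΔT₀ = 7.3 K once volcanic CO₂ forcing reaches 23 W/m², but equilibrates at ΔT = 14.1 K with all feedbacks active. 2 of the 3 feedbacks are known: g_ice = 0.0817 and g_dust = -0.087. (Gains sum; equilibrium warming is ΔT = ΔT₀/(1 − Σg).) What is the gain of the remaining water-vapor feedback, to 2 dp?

Amplification A = ΔT/ΔT₀ = 14.1/7.3 = 1.932.
Total gain g = 1 − 1/A = 1 − 1/1.932 = 0.4824.
Known gains sum to 0.0817 − 0.087 = -0.0053.
g_wv = 0.4824 + 0.0053 = 0.49.

0.49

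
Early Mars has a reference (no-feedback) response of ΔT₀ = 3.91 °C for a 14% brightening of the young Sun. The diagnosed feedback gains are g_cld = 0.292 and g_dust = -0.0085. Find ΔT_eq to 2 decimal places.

Total gain g = 0.292 − 0.0085 = 0.2835.
Amplification A = 1/(1 − 0.2835) = 1.396.
ΔT = 3.91 × 1.396 = 5.46 °C.

5.46 °C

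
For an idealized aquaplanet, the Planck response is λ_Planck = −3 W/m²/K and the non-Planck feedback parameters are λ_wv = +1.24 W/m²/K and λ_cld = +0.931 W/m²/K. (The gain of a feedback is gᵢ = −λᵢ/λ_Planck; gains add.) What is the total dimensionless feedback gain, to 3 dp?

Convert to gains: g_wv = 1.24/3 = 0.4133; g_cld = 0.931/3 = 0.3103.
Total gain g = 0.7236.

0.724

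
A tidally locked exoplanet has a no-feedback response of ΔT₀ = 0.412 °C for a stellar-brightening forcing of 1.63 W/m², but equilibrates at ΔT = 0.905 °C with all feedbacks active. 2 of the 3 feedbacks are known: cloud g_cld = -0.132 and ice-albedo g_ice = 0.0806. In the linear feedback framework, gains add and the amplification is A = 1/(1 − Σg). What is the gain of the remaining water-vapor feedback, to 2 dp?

0.60

Amplification A = ΔT/ΔT₀ = 0.905/0.412 = 2.197.
Total gain g = 1 − 1/A = 1 − 1/2.197 = 0.5448.
Known gains sum to -0.132 + 0.0806 = -0.0514.
g_wv = 0.5448 + 0.0514 = 0.60.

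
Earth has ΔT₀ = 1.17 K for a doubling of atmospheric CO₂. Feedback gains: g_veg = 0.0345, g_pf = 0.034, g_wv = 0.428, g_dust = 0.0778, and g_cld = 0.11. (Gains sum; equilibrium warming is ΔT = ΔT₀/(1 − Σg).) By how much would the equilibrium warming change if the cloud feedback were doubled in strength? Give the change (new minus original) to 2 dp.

Original: g = 0.6843, ΔT = 1.17/(1−0.6843) = 3.7061 K.
With doubled cloud: g' = 0.7943, ΔT' = 1.17/(1−0.7943) = 5.6879 K.
Change = 5.6879 − 3.7061 = 1.98 K.

1.98 K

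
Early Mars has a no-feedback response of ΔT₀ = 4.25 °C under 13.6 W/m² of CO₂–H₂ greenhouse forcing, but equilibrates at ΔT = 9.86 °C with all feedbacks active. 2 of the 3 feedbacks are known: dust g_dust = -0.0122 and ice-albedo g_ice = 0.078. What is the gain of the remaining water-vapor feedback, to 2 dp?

Amplification A = ΔT/ΔT₀ = 9.86/4.25 = 2.32.
Total gain g = 1 − 1/A = 1 − 1/2.32 = 0.569.
Known gains sum to -0.0122 + 0.078 = 0.0658.
g_wv = 0.569 − 0.0658 = 0.50.

0.50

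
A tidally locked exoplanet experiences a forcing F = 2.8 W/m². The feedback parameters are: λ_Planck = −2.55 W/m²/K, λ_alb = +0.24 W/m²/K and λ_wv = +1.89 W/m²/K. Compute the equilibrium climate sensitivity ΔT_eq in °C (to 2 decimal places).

6.67 °C

Net feedback parameter λ = (−2.55) + (+0.24) + (+1.89) = -0.42 W/m²/K.
ΔT = −F/λ = −2.8/(-0.42) = 6.67 °C.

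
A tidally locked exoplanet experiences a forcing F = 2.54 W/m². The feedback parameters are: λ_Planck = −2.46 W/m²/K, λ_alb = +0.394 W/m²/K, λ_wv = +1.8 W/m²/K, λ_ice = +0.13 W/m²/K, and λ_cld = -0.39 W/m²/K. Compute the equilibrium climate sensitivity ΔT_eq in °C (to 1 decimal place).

4.8 °C

Net feedback parameter λ = (−2.46) + (+0.394) + (+1.8) + (+0.13) + (-0.39) = -0.526 W/m²/K.
ΔT = −F/λ = −2.54/(-0.526) = 4.8 °C.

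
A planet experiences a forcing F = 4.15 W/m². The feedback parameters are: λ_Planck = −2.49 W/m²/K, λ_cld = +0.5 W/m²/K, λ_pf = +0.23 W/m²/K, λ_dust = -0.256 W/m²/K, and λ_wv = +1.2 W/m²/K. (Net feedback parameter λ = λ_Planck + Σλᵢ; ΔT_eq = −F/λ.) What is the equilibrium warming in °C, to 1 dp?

5.1 °C

Net feedback parameter λ = (−2.49) + (+0.5) + (+0.23) + (-0.256) + (+1.2) = -0.816 W/m²/K.
ΔT = −F/λ = −4.15/(-0.816) = 5.1 °C.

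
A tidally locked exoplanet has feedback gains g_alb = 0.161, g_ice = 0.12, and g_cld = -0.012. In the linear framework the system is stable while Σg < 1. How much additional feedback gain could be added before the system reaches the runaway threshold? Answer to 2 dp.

Current total gain = 0.161 + 0.12 − 0.012 = 0.269.
Margin to runaway = 1 − 0.269 = 0.73.

0.73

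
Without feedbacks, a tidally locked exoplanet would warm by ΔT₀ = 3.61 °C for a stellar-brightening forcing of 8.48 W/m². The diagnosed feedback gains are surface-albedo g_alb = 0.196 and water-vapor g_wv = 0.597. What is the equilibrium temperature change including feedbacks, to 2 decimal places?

Total gain g = 0.196 + 0.597 = 0.793.
Amplification A = 1/(1 − 0.793) = 4.831.
ΔT = 3.61 × 4.831 = 17.44 °C.

17.44 °C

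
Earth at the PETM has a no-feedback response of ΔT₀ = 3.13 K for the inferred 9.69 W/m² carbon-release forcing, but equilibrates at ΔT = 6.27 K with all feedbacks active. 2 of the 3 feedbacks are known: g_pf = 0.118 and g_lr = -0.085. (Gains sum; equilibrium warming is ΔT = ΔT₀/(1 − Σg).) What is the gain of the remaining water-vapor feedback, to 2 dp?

0.47

Amplification A = ΔT/ΔT₀ = 6.27/3.13 = 2.003.
Total gain g = 1 − 1/A = 1 − 1/2.003 = 0.5007.
Known gains sum to 0.118 − 0.085 = 0.033.
g_wv = 0.5007 − 0.033 = 0.47.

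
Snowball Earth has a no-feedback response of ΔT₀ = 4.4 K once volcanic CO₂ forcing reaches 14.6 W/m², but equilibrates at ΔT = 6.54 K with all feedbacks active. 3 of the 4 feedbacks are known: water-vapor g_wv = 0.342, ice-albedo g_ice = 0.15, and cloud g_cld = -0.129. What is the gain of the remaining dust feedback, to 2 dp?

-0.04

Amplification A = ΔT/ΔT₀ = 6.54/4.4 = 1.486.
Total gain g = 1 − 1/A = 1 − 1/1.486 = 0.3271.
Known gains sum to 0.342 + 0.15 − 0.129 = 0.363.
g_dust = 0.3271 − 0.363 = -0.04.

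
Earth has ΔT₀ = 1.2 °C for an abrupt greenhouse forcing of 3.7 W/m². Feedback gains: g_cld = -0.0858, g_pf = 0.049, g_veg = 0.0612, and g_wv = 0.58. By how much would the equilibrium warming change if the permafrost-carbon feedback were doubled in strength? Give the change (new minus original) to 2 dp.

0.43 °C

Original: g = 0.6044, ΔT = 1.2/(1−0.6044) = 3.0334 °C.
With doubled permafrost-carbon: g' = 0.6534, ΔT' = 1.2/(1−0.6534) = 3.4622 °C.
Change = 3.4622 − 3.0334 = 0.43 °C.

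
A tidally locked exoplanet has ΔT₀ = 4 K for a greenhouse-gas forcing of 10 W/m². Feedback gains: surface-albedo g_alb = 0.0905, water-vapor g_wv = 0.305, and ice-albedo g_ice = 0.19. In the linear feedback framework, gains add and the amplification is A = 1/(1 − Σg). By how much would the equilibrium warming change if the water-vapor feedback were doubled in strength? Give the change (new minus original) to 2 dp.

26.88 K

Original: g = 0.5855, ΔT = 4/(1−0.5855) = 9.6502 K.
With doubled water-vapor: g' = 0.8905, ΔT' = 4/(1−0.8905) = 36.5297 K.
Change = 36.5297 − 9.6502 = 26.88 K.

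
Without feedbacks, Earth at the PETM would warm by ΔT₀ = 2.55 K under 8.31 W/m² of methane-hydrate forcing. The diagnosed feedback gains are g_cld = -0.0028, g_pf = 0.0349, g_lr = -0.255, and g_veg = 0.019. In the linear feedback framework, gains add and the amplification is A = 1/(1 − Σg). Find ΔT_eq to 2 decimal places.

Total gain g = -0.0028 + 0.0349 − 0.255 + 0.019 = -0.2039.
Amplification A = 1/(1 + 0.2039) = 0.8306.
ΔT = 2.55 × 0.8306 = 2.12 K.

2.12 K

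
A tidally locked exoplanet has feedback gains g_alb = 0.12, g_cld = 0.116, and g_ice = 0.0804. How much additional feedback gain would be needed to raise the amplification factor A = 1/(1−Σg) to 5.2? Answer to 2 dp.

0.49

Current total gain = 0.3164.
Target gain for A = 5.2: g* = 1 − 1/5.2 = 0.8077.
Additional gain needed = 0.8077 − 0.3164 = 0.49.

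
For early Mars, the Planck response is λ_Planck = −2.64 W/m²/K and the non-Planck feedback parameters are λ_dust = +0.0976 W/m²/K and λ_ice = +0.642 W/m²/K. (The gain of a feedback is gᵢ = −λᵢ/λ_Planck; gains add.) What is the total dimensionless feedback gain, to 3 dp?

0.280

Convert to gains: g_dust = 0.0976/2.64 = 0.03697; g_ice = 0.642/2.64 = 0.2432.
Total gain g = 0.28017.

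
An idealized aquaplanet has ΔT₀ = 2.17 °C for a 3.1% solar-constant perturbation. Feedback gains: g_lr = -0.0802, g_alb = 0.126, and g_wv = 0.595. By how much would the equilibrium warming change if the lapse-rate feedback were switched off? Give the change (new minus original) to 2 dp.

1.74 °C

Original: g = 0.6408, ΔT = 2.17/(1−0.6408) = 6.0412 °C.
Without lapse-rate: g' = 0.721, ΔT' = 2.17/(1−0.721) = 7.7778 °C.
Change = 7.7778 − 6.0412 = 1.74 °C.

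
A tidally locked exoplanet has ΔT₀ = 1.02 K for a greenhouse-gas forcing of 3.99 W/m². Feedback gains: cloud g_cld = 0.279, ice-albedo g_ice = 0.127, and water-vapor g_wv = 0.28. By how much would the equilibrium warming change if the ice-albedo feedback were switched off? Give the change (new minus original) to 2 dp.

Original: g = 0.686, ΔT = 1.02/(1−0.686) = 3.2484 K.
Without ice-albedo: g' = 0.559, ΔT' = 1.02/(1−0.559) = 2.3129 K.
Change = 2.3129 − 3.2484 = -0.94 K.

-0.94 K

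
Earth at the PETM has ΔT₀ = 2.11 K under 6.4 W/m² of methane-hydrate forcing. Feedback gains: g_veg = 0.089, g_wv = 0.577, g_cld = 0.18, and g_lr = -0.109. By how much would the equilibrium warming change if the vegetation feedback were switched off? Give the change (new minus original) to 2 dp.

-2.03 K

Original: g = 0.737, ΔT = 2.11/(1−0.737) = 8.0228 K.
Without vegetation: g' = 0.648, ΔT' = 2.11/(1−0.648) = 5.9943 K.
Change = 5.9943 − 8.0228 = -2.03 K.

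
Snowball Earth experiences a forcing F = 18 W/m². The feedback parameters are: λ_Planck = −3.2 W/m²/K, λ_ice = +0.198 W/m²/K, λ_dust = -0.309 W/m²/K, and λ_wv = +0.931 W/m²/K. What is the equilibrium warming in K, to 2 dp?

7.56 K

Net feedback parameter λ = (−3.2) + (+0.198) + (-0.309) + (+0.931) = -2.38 W/m²/K.
ΔT = −F/λ = −18/(-2.38) = 7.56 K.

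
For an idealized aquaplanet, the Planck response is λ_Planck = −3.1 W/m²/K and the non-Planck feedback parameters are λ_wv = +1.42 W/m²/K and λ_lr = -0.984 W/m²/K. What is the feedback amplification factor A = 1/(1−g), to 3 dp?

Convert to gains: g_wv = 1.42/3.1 = 0.4581; g_lr = -0.984/3.1 = -0.3174.
Total gain g = 0.1407.
A = 1/(1 − 0.1407) = 1.164.

1.164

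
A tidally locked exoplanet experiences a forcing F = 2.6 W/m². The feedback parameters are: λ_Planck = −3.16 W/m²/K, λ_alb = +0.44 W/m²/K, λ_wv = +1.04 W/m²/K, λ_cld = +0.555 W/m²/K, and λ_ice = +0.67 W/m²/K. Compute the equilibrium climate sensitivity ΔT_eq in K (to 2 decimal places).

Net feedback parameter λ = (−3.16) + (+0.44) + (+1.04) + (+0.555) + (+0.67) = -0.455 W/m²/K.
ΔT = −F/λ = −2.6/(-0.455) = 5.71 K.

5.71 K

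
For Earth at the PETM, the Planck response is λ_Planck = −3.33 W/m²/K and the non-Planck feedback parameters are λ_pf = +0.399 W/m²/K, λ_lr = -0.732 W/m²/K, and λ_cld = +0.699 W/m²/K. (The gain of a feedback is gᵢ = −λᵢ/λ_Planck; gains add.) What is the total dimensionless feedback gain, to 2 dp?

0.11

Convert to gains: g_pf = 0.399/3.33 = 0.1198; g_lr = -0.732/3.33 = -0.2198; g_cld = 0.699/3.33 = 0.2099.
Total gain g = 0.1099.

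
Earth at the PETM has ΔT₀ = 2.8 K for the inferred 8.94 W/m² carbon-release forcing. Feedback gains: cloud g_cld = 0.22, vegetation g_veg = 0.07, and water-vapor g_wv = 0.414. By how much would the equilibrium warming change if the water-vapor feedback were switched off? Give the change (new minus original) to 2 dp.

-5.52 K

Original: g = 0.704, ΔT = 2.8/(1−0.704) = 9.4595 K.
Without water-vapor: g' = 0.29, ΔT' = 2.8/(1−0.29) = 3.9437 K.
Change = 3.9437 − 9.4595 = -5.52 K.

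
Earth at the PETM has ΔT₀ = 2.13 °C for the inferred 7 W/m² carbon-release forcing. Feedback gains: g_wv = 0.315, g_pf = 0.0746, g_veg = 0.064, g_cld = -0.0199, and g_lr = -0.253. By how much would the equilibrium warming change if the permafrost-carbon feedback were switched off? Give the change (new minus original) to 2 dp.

-0.22 °C

Original: g = 0.1807, ΔT = 2.13/(1−0.1807) = 2.5998 °C.
Without permafrost-carbon: g' = 0.1061, ΔT' = 2.13/(1−0.1061) = 2.3828 °C.
Change = 2.3828 − 2.5998 = -0.22 °C.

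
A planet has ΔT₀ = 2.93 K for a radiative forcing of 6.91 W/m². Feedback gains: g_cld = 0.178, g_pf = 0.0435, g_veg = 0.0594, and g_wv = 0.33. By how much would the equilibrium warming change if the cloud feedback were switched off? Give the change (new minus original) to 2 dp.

-2.36 K

Original: g = 0.6109, ΔT = 2.93/(1−0.6109) = 7.5302 K.
Without cloud: g' = 0.4329, ΔT' = 2.93/(1−0.4329) = 5.1666 K.
Change = 5.1666 − 7.5302 = -2.36 K.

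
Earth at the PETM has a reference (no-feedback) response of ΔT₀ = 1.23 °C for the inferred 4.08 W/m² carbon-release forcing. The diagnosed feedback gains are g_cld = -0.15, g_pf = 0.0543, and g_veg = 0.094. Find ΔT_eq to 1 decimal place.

1.2 °C

Total gain g = -0.15 + 0.0543 + 0.094 = -0.0017.
Amplification A = 1/(1 + 0.0017) = 0.9983.
ΔT = 1.23 × 0.9983 = 1.2 °C.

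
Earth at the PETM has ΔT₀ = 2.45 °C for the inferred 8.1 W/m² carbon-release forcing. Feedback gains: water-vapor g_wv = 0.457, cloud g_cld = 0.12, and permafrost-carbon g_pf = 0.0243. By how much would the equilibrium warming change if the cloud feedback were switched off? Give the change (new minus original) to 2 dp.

Original: g = 0.6013, ΔT = 2.45/(1−0.6013) = 6.1450 °C.
Without cloud: g' = 0.4813, ΔT' = 2.45/(1−0.4813) = 4.7233 °C.
Change = 4.7233 − 6.1450 = -1.42 °C.

-1.42 °C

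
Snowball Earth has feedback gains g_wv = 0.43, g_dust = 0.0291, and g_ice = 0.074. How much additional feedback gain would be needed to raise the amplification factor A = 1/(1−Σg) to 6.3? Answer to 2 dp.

0.31

Current total gain = 0.5331.
Target gain for A = 6.3: g* = 1 − 1/6.3 = 0.8413.
Additional gain needed = 0.8413 − 0.5331 = 0.31.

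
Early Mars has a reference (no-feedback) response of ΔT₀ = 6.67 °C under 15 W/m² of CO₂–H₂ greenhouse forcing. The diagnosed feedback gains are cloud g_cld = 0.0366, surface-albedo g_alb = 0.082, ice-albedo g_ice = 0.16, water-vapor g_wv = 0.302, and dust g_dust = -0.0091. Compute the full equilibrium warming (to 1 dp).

15.6 °C

Total gain g = 0.0366 + 0.082 + 0.16 + 0.302 − 0.0091 = 0.5715.
Amplification A = 1/(1 − 0.5715) = 2.334.
ΔT = 6.67 × 2.334 = 15.6 °C.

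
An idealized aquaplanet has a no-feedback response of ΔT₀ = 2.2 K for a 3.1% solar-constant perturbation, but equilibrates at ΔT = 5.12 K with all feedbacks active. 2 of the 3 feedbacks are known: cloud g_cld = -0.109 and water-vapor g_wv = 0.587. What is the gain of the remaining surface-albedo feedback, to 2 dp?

Amplification A = ΔT/ΔT₀ = 5.12/2.2 = 2.327.
Total gain g = 1 − 1/A = 1 − 1/2.327 = 0.5703.
Known gains sum to -0.109 + 0.587 = 0.478.
g_alb = 0.5703 − 0.478 = 0.09.

0.09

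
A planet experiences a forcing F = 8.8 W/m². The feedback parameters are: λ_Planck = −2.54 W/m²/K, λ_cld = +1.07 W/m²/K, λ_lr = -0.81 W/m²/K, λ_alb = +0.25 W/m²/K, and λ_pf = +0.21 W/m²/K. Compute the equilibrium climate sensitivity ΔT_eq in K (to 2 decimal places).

Net feedback parameter λ = (−2.54) + (+1.07) + (-0.81) + (+0.25) + (+0.21) = -1.82 W/m²/K.
ΔT = −F/λ = −8.8/(-1.82) = 4.84 K.

4.84 K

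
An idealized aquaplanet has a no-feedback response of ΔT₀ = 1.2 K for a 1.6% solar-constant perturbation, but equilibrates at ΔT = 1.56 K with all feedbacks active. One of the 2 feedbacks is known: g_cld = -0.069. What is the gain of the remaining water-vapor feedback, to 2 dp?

0.30

Amplification A = ΔT/ΔT₀ = 1.56/1.2 = 1.3.
Total gain g = 1 − 1/A = 1 − 1/1.3 = 0.2308.
The known gain is -0.069.
g_wv = 0.2308 + 0.069 = 0.30.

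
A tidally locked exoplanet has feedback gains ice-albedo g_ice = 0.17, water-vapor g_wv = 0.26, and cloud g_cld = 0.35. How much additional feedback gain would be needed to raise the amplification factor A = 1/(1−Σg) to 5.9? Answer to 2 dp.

Current total gain = 0.78.
Target gain for A = 5.9: g* = 1 − 1/5.9 = 0.8305.
Additional gain needed = 0.8305 − 0.78 = 0.05.

0.05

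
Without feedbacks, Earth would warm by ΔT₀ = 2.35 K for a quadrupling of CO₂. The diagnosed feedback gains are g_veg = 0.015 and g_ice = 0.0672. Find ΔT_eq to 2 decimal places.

Total gain g = 0.015 + 0.0672 = 0.0822.
Amplification A = 1/(1 − 0.0822) = 1.09.
ΔT = 2.35 × 1.09 = 2.56 K.

2.56 K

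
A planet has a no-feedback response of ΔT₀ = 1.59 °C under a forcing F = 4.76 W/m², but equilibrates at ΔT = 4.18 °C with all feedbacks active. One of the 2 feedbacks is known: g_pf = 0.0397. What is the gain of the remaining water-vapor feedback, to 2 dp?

Amplification A = ΔT/ΔT₀ = 4.18/1.59 = 2.629.
Total gain g = 1 − 1/A = 1 − 1/2.629 = 0.6196.
The known gain is 0.0397.
g_wv = 0.6196 − 0.0397 = 0.58.

0.58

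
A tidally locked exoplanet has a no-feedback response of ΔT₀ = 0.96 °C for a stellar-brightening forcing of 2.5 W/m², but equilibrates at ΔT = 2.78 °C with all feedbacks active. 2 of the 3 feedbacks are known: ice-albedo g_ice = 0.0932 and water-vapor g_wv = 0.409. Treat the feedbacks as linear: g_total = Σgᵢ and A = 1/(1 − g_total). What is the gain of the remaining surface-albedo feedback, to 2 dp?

0.15

Amplification A = ΔT/ΔT₀ = 2.78/0.96 = 2.896.
Total gain g = 1 − 1/A = 1 − 1/2.896 = 0.6547.
Known gains sum to 0.0932 + 0.409 = 0.5022.
g_alb = 0.6547 − 0.5022 = 0.15.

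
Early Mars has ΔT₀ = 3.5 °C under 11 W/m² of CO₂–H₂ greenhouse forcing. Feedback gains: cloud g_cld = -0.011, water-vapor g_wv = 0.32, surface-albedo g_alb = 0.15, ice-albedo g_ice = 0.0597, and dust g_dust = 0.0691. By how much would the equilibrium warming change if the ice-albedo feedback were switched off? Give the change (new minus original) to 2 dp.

Original: g = 0.5878, ΔT = 3.5/(1−0.5878) = 8.4910 °C.
Without ice-albedo: g' = 0.5281, ΔT' = 3.5/(1−0.5281) = 7.4168 °C.
Change = 7.4168 − 8.4910 = -1.07 °C.

-1.07 °C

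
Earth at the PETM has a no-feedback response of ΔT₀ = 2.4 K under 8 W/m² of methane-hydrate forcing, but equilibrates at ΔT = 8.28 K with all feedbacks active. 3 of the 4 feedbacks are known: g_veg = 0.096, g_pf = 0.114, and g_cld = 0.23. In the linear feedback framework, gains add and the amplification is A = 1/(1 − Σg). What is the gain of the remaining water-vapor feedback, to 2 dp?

Amplification A = ΔT/ΔT₀ = 8.28/2.4 = 3.45.
Total gain g = 1 − 1/A = 1 − 1/3.45 = 0.7101.
Known gains sum to 0.096 + 0.114 + 0.23 = 0.44.
g_wv = 0.7101 − 0.44 = 0.27.

0.27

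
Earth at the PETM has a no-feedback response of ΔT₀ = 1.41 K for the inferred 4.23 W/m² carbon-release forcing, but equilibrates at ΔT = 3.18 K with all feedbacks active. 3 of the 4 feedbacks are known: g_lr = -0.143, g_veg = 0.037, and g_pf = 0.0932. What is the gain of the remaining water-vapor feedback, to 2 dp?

Amplification A = ΔT/ΔT₀ = 3.18/1.41 = 2.255.
Total gain g = 1 − 1/A = 1 − 1/2.255 = 0.5565.
Known gains sum to -0.143 + 0.037 + 0.0932 = -0.0128.
g_wv = 0.5565 + 0.0128 = 0.57.

0.57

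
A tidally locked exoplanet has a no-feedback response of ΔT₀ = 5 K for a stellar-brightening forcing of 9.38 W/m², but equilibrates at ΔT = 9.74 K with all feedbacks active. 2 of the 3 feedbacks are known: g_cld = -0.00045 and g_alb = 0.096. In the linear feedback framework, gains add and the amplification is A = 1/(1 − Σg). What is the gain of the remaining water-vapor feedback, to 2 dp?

Amplification A = ΔT/ΔT₀ = 9.74/5 = 1.948.
Total gain g = 1 − 1/A = 1 − 1/1.948 = 0.4867.
Known gains sum to -0.00045 + 0.096 = 0.09555.
g_wv = 0.4867 − 0.09555 = 0.39.

0.39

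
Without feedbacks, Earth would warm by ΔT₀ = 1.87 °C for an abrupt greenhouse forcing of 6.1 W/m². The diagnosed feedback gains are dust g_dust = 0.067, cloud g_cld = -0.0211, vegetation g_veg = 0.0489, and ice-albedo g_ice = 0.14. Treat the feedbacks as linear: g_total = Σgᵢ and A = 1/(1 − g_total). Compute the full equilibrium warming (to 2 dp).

Total gain g = 0.067 − 0.0211 + 0.0489 + 0.14 = 0.2348.
Amplification A = 1/(1 − 0.2348) = 1.307.
ΔT = 1.87 × 1.307 = 2.44 °C.

2.44 °C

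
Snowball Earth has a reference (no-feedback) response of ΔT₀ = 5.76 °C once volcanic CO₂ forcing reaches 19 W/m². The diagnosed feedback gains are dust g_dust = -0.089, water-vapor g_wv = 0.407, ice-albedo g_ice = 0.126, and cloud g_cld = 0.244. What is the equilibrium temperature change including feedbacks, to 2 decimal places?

Total gain g = -0.089 + 0.407 + 0.126 + 0.244 = 0.688.
Amplification A = 1/(1 − 0.688) = 3.205.
ΔT = 5.76 × 3.205 = 18.46 °C.

18.46 °C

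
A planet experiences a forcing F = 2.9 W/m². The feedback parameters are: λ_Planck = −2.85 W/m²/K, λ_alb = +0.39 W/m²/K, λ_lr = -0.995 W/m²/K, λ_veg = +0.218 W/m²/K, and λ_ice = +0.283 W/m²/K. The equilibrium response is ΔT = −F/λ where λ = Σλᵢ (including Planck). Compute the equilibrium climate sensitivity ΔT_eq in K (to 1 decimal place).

1.0 K

Net feedback parameter λ = (−2.85) + (+0.39) + (-0.995) + (+0.218) + (+0.283) = -2.954 W/m²/K.
ΔT = −F/λ = −2.9/(-2.954) = 1.0 K.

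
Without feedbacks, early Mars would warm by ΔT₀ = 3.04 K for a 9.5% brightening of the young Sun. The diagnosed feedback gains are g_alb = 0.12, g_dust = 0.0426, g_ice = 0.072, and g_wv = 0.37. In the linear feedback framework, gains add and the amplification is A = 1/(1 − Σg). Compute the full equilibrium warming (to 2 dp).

7.69 K

Total gain g = 0.12 + 0.0426 + 0.072 + 0.37 = 0.6046.
Amplification A = 1/(1 − 0.6046) = 2.529.
ΔT = 3.04 × 2.529 = 7.69 K.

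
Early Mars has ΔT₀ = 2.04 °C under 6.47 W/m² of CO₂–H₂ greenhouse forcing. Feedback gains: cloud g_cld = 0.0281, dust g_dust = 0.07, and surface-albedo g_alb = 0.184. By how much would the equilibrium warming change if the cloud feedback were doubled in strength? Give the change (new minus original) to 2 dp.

0.12 °C

Original: g = 0.2821, ΔT = 2.04/(1−0.2821) = 2.8416 °C.
With doubled cloud: g' = 0.3102, ΔT' = 2.04/(1−0.3102) = 2.9574 °C.
Change = 2.9574 − 2.8416 = 0.12 °C.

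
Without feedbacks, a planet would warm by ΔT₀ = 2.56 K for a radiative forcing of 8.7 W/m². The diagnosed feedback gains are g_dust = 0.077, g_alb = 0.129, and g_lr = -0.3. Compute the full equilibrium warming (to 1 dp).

2.3 K

Total gain g = 0.077 + 0.129 − 0.3 = -0.094.
Amplification A = 1/(1 + 0.094) = 0.9141.
ΔT = 2.56 × 0.9141 = 2.3 K.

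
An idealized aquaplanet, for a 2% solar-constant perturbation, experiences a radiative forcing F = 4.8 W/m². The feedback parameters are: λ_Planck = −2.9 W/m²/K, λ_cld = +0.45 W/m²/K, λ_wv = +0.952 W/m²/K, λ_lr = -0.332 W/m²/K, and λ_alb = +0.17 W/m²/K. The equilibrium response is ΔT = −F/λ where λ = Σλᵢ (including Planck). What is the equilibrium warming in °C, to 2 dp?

2.89 °C

Net feedback parameter λ = (−2.9) + (+0.45) + (+0.952) + (-0.332) + (+0.17) = -1.66 W/m²/K.
ΔT = −F/λ = −4.8/(-1.66) = 2.89 °C.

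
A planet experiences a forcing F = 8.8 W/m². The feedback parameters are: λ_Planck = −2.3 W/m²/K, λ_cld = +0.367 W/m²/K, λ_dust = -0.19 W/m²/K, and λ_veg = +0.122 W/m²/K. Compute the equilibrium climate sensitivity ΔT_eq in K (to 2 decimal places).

Net feedback parameter λ = (−2.3) + (+0.367) + (-0.19) + (+0.122) = -2.001 W/m²/K.
ΔT = −F/λ = −8.8/(-2.001) = 4.40 K.

4.40 K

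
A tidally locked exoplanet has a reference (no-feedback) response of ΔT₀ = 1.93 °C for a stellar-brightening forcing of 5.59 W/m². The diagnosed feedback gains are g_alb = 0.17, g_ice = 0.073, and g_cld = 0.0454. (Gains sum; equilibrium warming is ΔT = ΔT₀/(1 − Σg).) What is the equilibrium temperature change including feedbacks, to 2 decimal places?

Total gain g = 0.17 + 0.073 + 0.0454 = 0.2884.
Amplification A = 1/(1 − 0.2884) = 1.405.
ΔT = 1.93 × 1.405 = 2.71 °C.

2.71 °C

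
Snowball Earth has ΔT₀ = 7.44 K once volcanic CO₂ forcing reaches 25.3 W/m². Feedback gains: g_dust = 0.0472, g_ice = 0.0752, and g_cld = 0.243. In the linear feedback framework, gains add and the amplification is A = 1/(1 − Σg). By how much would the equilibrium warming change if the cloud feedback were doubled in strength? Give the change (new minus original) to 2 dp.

7.28 K

Original: g = 0.3654, ΔT = 7.44/(1−0.3654) = 11.7239 K.
With doubled cloud: g' = 0.6084, ΔT' = 7.44/(1−0.6084) = 18.9990 K.
Change = 18.9990 − 11.7239 = 7.28 K.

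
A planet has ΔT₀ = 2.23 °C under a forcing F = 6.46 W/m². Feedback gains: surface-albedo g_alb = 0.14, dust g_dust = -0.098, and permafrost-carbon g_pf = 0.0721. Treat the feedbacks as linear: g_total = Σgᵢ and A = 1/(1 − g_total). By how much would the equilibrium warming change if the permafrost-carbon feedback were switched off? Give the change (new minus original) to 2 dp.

-0.19 °C

Original: g = 0.1141, ΔT = 2.23/(1−0.1141) = 2.5172 °C.
Without permafrost-carbon: g' = 0.042, ΔT' = 2.23/(1−0.042) = 2.3278 °C.
Change = 2.3278 − 2.5172 = -0.19 °C.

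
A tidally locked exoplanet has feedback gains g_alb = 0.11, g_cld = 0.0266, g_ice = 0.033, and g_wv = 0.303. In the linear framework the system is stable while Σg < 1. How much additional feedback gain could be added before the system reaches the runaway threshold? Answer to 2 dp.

Current total gain = 0.11 + 0.0266 + 0.033 + 0.303 = 0.4726.
Margin to runaway = 1 − 0.4726 = 0.53.

0.53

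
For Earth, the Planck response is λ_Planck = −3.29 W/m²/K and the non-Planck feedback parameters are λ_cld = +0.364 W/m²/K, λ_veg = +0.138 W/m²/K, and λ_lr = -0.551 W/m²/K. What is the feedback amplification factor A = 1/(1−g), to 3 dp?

0.985

Convert to gains: g_cld = 0.364/3.29 = 0.1106; g_veg = 0.138/3.29 = 0.04195; g_lr = -0.551/3.29 = -0.1675.
Total gain g = -0.01495.
A = 1/(1 + 0.01495) = 0.985.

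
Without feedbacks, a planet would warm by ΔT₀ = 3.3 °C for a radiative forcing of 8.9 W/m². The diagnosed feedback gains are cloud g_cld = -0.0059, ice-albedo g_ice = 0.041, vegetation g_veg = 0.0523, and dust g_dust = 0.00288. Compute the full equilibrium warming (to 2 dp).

Total gain g = -0.0059 + 0.041 + 0.0523 + 0.00288 = 0.09028.
Amplification A = 1/(1 − 0.09028) = 1.099.
ΔT = 3.3 × 1.099 = 3.63 °C.

3.63 °C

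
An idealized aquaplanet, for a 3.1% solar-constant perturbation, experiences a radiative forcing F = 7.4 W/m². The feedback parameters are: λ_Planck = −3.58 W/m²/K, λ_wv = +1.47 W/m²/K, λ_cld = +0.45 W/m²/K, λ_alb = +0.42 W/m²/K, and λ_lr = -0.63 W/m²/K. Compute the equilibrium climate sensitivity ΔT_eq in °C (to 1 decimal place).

Net feedback parameter λ = (−3.58) + (+1.47) + (+0.45) + (+0.42) + (-0.63) = -1.87 W/m²/K.
ΔT = −F/λ = −7.4/(-1.87) = 4.0 °C.

4.0 °C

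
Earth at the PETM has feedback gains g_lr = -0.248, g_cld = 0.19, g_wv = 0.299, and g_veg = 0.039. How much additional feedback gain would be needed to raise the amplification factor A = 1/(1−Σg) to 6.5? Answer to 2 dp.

Current total gain = 0.28.
Target gain for A = 6.5: g* = 1 − 1/6.5 = 0.8462.
Additional gain needed = 0.8462 − 0.28 = 0.57.

0.57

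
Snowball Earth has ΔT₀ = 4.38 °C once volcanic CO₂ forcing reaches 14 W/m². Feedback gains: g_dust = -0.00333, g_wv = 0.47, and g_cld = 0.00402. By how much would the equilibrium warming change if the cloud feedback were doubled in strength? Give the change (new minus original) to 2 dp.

0.06 °C

Original: g = 0.47069, ΔT = 4.38/(1−0.47069) = 8.2749 °C.
With doubled cloud: g' = 0.47471, ΔT' = 4.38/(1−0.47471) = 8.3383 °C.
Change = 8.3383 − 8.2749 = 0.06 °C.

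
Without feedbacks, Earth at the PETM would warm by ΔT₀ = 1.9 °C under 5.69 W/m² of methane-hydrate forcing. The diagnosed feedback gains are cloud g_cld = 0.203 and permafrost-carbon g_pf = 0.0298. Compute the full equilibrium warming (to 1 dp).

Total gain g = 0.203 + 0.0298 = 0.2328.
Amplification A = 1/(1 − 0.2328) = 1.303.
ΔT = 1.9 × 1.303 = 2.5 °C.

2.5 °C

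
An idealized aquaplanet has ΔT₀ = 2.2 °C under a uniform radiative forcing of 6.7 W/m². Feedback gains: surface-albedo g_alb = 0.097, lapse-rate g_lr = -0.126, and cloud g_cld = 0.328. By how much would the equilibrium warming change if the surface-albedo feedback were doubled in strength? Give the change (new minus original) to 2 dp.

Original: g = 0.299, ΔT = 2.2/(1−0.299) = 3.1384 °C.
With doubled surface-albedo: g' = 0.396, ΔT' = 2.2/(1−0.396) = 3.6424 °C.
Change = 3.6424 − 3.1384 = 0.50 °C.

0.50 °C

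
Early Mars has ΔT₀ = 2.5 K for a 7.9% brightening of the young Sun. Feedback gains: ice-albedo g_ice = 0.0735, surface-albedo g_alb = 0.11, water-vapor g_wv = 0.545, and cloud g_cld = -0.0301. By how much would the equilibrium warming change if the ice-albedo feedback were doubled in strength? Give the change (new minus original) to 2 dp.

Original: g = 0.6984, ΔT = 2.5/(1−0.6984) = 8.2891 K.
With doubled ice-albedo: g' = 0.7719, ΔT' = 2.5/(1−0.7719) = 10.9601 K.
Change = 10.9601 − 8.2891 = 2.67 K.

2.67 K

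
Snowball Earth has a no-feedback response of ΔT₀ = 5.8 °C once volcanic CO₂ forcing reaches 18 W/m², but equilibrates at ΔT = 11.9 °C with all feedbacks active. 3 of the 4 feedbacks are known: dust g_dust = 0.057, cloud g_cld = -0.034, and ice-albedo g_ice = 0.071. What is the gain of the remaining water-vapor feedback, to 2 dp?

Amplification A = ΔT/ΔT₀ = 11.9/5.8 = 2.052.
Total gain g = 1 − 1/A = 1 − 1/2.052 = 0.5127.
Known gains sum to 0.057 − 0.034 + 0.071 = 0.094.
g_wv = 0.5127 − 0.094 = 0.42.

0.42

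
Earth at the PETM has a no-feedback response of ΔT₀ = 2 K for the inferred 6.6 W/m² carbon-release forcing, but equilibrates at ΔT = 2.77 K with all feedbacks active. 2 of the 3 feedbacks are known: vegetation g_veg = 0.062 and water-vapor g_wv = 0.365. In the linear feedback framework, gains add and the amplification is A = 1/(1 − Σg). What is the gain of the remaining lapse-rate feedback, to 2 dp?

-0.15

Amplification A = ΔT/ΔT₀ = 2.77/2 = 1.385.
Total gain g = 1 − 1/A = 1 − 1/1.385 = 0.278.
Known gains sum to 0.062 + 0.365 = 0.427.
g_lr = 0.278 − 0.427 = -0.15.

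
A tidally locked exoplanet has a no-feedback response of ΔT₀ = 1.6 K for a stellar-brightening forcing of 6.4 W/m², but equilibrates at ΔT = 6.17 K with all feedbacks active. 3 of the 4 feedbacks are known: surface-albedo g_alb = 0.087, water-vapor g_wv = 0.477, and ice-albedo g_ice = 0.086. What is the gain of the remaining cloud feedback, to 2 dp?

Amplification A = ΔT/ΔT₀ = 6.17/1.6 = 3.856.
Total gain g = 1 − 1/A = 1 − 1/3.856 = 0.7407.
Known gains sum to 0.087 + 0.477 + 0.086 = 0.65.
g_cld = 0.7407 − 0.65 = 0.09.

0.09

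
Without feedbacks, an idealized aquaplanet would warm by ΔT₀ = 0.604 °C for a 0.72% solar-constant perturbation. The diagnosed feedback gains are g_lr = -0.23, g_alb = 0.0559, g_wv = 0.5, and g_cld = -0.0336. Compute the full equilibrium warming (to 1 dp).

Total gain g = -0.23 + 0.0559 + 0.5 − 0.0336 = 0.2923.
Amplification A = 1/(1 − 0.2923) = 1.413.
ΔT = 0.604 × 1.413 = 0.9 °C.

0.9 °C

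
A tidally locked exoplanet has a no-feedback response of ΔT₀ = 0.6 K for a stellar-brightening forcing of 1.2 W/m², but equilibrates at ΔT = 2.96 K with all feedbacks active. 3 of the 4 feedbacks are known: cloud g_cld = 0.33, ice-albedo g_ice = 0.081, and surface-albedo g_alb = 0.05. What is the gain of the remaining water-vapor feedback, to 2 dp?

Amplification A = ΔT/ΔT₀ = 2.96/0.6 = 4.933.
Total gain g = 1 − 1/A = 1 − 1/4.933 = 0.7973.
Known gains sum to 0.33 + 0.081 + 0.05 = 0.461.
g_wv = 0.7973 − 0.461 = 0.34.

0.34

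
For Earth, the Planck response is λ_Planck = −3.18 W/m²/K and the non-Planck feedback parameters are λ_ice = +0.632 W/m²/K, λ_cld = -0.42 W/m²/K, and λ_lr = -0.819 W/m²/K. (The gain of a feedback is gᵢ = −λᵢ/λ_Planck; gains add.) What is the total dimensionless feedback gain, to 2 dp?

Convert to gains: g_ice = 0.632/3.18 = 0.1987; g_cld = -0.42/3.18 = -0.1321; g_lr = -0.819/3.18 = -0.2575.
Total gain g = -0.1909.

-0.19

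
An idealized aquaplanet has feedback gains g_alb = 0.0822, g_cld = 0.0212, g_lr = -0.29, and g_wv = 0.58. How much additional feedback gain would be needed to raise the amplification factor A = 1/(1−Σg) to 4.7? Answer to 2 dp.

0.39

Current total gain = 0.3934.
Target gain for A = 4.7: g* = 1 − 1/4.7 = 0.7872.
Additional gain needed = 0.7872 − 0.3934 = 0.39.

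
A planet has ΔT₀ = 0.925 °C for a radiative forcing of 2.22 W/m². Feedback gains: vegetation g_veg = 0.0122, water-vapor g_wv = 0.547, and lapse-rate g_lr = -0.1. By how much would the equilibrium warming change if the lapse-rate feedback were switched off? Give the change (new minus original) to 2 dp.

0.39 °C

Original: g = 0.4592, ΔT = 0.925/(1−0.4592) = 1.7104 °C.
Without lapse-rate: g' = 0.5592, ΔT' = 0.925/(1−0.5592) = 2.0985 °C.
Change = 2.0985 − 1.7104 = 0.39 °C.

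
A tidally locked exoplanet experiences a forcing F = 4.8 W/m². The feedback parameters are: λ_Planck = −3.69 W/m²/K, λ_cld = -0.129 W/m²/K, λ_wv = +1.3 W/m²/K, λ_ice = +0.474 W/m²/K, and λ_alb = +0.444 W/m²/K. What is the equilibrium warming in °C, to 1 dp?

3.0 °C

Net feedback parameter λ = (−3.69) + (-0.129) + (+1.3) + (+0.474) + (+0.444) = -1.601 W/m²/K.
ΔT = −F/λ = −4.8/(-1.601) = 3.0 °C.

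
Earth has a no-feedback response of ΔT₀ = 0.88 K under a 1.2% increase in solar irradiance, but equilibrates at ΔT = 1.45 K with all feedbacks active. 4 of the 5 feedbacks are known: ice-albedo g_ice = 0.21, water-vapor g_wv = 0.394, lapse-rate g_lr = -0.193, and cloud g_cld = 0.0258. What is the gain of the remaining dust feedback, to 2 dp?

Amplification A = ΔT/ΔT₀ = 1.45/0.88 = 1.648.
Total gain g = 1 − 1/A = 1 − 1/1.648 = 0.3932.
Known gains sum to 0.21 + 0.394 − 0.193 + 0.0258 = 0.4368.
g_dust = 0.3932 − 0.4368 = -0.04.

-0.04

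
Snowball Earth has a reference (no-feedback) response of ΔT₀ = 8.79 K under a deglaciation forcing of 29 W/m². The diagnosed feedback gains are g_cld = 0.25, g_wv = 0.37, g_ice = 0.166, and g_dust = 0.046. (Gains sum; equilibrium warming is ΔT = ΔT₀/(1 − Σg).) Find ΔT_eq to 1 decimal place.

52.3 K

Total gain g = 0.25 + 0.37 + 0.166 + 0.046 = 0.832.
Amplification A = 1/(1 − 0.832) = 5.952.
ΔT = 8.79 × 5.952 = 52.3 K.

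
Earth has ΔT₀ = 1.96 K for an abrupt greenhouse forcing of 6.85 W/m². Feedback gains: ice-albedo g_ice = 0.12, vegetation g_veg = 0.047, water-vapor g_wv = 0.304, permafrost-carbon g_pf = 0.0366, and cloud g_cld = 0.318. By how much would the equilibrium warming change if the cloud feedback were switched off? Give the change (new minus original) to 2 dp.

Original: g = 0.8256, ΔT = 1.96/(1−0.8256) = 11.2385 K.
Without cloud: g' = 0.5076, ΔT' = 1.96/(1−0.5076) = 3.9805 K.
Change = 3.9805 − 11.2385 = -7.26 K.

-7.26 K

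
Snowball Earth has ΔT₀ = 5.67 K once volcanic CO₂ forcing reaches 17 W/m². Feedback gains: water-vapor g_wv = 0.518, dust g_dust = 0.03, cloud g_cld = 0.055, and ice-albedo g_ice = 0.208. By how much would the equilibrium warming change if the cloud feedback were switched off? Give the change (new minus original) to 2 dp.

-6.76 K

Original: g = 0.811, ΔT = 5.67/(1−0.811) = 30.0000 K.
Without cloud: g' = 0.756, ΔT' = 5.67/(1−0.756) = 23.2377 K.
Change = 23.2377 − 30.0000 = -6.76 K.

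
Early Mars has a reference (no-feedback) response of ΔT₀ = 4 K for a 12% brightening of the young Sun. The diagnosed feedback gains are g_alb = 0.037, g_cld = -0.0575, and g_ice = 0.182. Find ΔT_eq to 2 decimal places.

4.77 K

Total gain g = 0.037 − 0.0575 + 0.182 = 0.1615.
Amplification A = 1/(1 − 0.1615) = 1.193.
ΔT = 4 × 1.193 = 4.77 K.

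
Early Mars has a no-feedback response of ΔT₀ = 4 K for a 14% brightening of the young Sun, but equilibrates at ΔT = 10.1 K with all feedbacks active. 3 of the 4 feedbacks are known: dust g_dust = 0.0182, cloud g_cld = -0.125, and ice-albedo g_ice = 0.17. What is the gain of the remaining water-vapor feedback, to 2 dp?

0.54

Amplification A = ΔT/ΔT₀ = 10.1/4 = 2.525.
Total gain g = 1 − 1/A = 1 − 1/2.525 = 0.604.
Known gains sum to 0.0182 − 0.125 + 0.17 = 0.0632.
g_wv = 0.604 − 0.0632 = 0.54.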